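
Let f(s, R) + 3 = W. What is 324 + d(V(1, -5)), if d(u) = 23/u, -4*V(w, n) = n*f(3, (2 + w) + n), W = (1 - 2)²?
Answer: 1574/5 ≈ 314.80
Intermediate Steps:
W = 1 (W = (-1)² = 1)
f(s, R) = -2 (f(s, R) = -3 + 1 = -2)
V(w, n) = n/2 (V(w, n) = -n*(-2)/4 = -(-1)*n/2 = n/2)
324 + d(V(1, -5)) = 324 + 23/(((½)*(-5))) = 324 + 23/(-5/2) = 324 + 23*(-⅖) = 324 - 46/5 = 1574/5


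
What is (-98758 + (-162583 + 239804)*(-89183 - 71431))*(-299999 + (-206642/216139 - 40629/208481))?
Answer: 825937780268402752152616/221974753 ≈ 3.7209e+15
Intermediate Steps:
(-98758 + (-162583 + 239804)*(-89183 - 71431))*(-299999 + (-206642/216139 - 40629/208481)) = (-98758 + 77221*(-160614))*(-299999 + (-206642*1/216139 - 40629*1/208481)) = (-98758 - 12402773694)*(-299999 + (-206642/216139 - 1401/7189)) = -12402872452*(-299999 - 255480011/221974753) = -12402872452*(-66592459405258/221974753) = 825937780268402752152616/221974753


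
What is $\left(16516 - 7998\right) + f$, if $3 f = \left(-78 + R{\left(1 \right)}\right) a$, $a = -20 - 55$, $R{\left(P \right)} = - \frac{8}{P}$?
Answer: $10668$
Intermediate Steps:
$a = -75$
$f = 2150$ ($f = \frac{\left(-78 - \frac{8}{1}\right) \left(-75\right)}{3} = \frac{\left(-78 - 8\right) \left(-75\right)}{3} = \frac{\left(-86\right) \left(-75\right)}{3} = \frac{1}{3} \cdot 6450 = 2150$)
$\left(16516 - 7998\right) + f = \left(16516 - 7998\right) + 2150 = 8518 + 2150 = 10668$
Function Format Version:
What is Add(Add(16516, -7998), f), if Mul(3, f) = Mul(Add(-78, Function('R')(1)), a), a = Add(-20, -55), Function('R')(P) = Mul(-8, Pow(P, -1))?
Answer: 10668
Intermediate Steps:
a = -75
f = 2150 (f = Mul(Rational(1, 3), Mul(Add(-78, Mul(-8, Pow(1, -1))), -75)) = Mul(Rational(1, 3), Mul(Add(-78, Mul(-8, 1)), -75)) = Mul(Rational(1, 3), Mul(Add(-78, -8), -75)) = Mul(Rational(1, 3), Mul(-86, -75)) = Mul(Rational(1, 3), 6450) = 2150)
Add(Add(16516, -7998), f) = Add(Add(16516, -7998), 2150) = Add(8518, 2150) = 10668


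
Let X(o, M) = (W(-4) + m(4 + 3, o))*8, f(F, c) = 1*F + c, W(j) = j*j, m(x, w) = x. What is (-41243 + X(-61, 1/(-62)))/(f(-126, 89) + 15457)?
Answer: -41059/15420 ≈ -2.6627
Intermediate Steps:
W(j) = j²
f(F, c) = F + c
X(o, M) = 184 (X(o, M) = ((-4)² + (4 + 3))*8 = (16 + 7)*8 = 23*8 = 184)
(-41243 + X(-61, 1/(-62)))/(f(-126, 89) + 15457) = (-41243 + 184)/((-126 + 89) + 15457) = -41059/(-37 + 15457) = -41059/15420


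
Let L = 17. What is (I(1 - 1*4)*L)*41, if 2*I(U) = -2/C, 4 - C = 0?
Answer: -697/4 ≈ -174.25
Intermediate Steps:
C = 4 (C = 4 - 1*0 = 4 + 0 = 4)
I(U) = -¼ (I(U) = (-2/4)/2 = (-2*¼)/2 = (½)*(-½) = -¼)
(I(1 - 1*4)*L)*41 = -¼*17*41 = -17/4*41 = -697/4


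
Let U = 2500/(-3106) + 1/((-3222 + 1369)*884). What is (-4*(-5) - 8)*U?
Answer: -6142699659/635973689 ≈ -9.6587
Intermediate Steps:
U = -2047566553/2543894756 (U = 2500*(-1/3106) + (1/884)/(-1853) = -1250/1553 - 1/1853*1/884 = -1250/1553 - 1/1638052 = -2047566553/2543894756 ≈ -0.80489)
(-4*(-5) - 8)*U = (-4*(-5) - 8)*(-2047566553/2543894756) = (20 - 8)*(-2047566553/2543894756) = 12*(-2047566553/2543894756) = -6142699659/635973689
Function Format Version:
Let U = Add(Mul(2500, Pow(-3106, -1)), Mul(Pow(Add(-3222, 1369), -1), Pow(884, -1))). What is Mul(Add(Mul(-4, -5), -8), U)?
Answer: Rational(-6142699659, 635973689) ≈ -9.6587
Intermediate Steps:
U = Rational(-2047566553, 2543894756) (U = Add(Mul(2500, Rational(-1, 3106)), Mul(Pow(-1853, -1), Rational(1, 884))) = Add(Rational(-1250, 1553), Mul(Rational(-1, 1853), Rational(1, 884))) = Add(Rational(-1250, 1553), Rational(-1, 1638052)) = Rational(-2047566553, 2543894756) ≈ -0.80489)
Mul(Add(Mul(-4, -5), -8), U) = Mul(Add(Mul(-4, -5), -8), Rational(-2047566553, 2543894756)) = Mul(Add(20, -8), Rational(-2047566553, 2543894756)) = Mul(12, Rational(-2047566553, 2543894756)) = Rational(-6142699659, 635973689)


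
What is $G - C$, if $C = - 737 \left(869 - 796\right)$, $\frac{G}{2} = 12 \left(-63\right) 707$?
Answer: $-1015183$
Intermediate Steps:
$G = -1068984$ ($G = 2 \cdot 12 \left(-63\right) 707 = 2 \left(\left(-756\right) 707\right) = 2 \left(-534492\right) = -1068984$)
$C = -53801$ ($C = \left(-737\right) 73 = -53801$)
$G - C = -1068984 - -53801 = -1068984 + 53801 = -1015183$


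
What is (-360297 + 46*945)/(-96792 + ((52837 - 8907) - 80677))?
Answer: 15087/6359 ≈ 2.3725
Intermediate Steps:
(-360297 + 46*945)/(-96792 + ((52837 - 8907) - 80677)) = (-360297 + 43470)/(-96792 + (43930 - 80677)) = -316827/(-96792 - 36747) = -316827/(-133539) = -316827*(-1/133539) = 15087/6359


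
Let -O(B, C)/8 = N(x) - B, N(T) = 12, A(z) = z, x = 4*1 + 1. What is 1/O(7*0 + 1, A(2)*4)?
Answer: -1/88 ≈ -0.011364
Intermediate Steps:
x = 5 (x = 4 + 1 = 5)
O(B, C) = -96 + 8*B (O(B, C) = -8*(12 - B) = -96 + 8*B)
1/O(7*0 + 1, A(2)*4) = 1/(-96 + 8*(7*0 + 1)) = 1/(-96 + 8*(0 + 1)) = 1/(-96 + 8*1) = 1/(-96 + 8) = 1/(-88) = -1/88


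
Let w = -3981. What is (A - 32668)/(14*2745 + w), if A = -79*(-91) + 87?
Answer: -8464/11483 ≈ -0.73709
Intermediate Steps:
A = 7276 (A = 7189 + 87 = 7276)
(A - 32668)/(14*2745 + w) = (7276 - 32668)/(14*2745 - 3981) = -25392/(38430 - 3981) = -25392/34449 = -25392*1/34449 = -8464/11483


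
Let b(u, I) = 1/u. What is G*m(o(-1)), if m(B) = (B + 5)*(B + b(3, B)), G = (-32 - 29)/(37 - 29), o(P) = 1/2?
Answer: -3355/96 ≈ -34.948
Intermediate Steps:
o(P) = ½
G = -61/8 ≈ -7.6250
m(B) = (5 + B)*(⅓ + B) (m(B) = (B + 5)*(B + 1/3) = (5 + B)*(B + ⅓) = (5 + B)*(⅓ + B))
G*m(o(-1)) = -61*(5/3 + (½)² + (16/3)*(½))/8 = -61*(5/3 + ¼ + 8/3)/8 = -61/8*55/12 = -3355/96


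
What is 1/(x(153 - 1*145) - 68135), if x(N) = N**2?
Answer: -1/68071 ≈ -1.4691e-5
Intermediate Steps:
1/(x(153 - 1*145) - 68135) = 1/((153 - 1*145)**2 - 68135) = 1/((153 - 145)**2 - 68135) = 1/(8**2 - 68135) = 1/(64 - 68135) = 1/(-68071) = -1/68071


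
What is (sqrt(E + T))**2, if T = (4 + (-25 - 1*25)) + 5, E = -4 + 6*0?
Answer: -45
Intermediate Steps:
E = -4 (E = -4 + 0 = -4)
T = -41 (T = (4 + (-25 - 25)) + 5 = (4 - 50) + 5 = -46 + 5 = -41)
(sqrt(E + T))**2 = (sqrt(-4 - 41))**2 = (sqrt(-45))**2 = (3*I*sqrt(5))**2 = -45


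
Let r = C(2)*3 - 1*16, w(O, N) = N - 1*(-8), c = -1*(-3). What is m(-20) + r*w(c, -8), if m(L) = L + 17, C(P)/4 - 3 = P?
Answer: -3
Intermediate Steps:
c = 3
C(P) = 12 + 4*P
w(O, N) = 8 + N (w(O, N) = N + 8 = 8 + N)
m(L) = 17 + L
r = 44 (r = (12 + 4*2)*3 - 1*16 = (12 + 8)*3 - 16 = 20*3 - 16 = 60 - 16 = 44)
m(-20) + r*w(c, -8) = (17 - 20) + 44*(8 - 8) = -3 + 44*0 = -3 + 0 = -3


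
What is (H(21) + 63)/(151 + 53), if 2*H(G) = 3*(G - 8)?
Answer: 55/136 ≈ 0.40441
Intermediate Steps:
H(G) = -12 + 3*G/2 (H(G) = (3*(G - 8))/2 = (3*(-8 + G))/2 = (-24 + 3*G)/2 = -12 + 3*G/2)
(H(21) + 63)/(151 + 53) = ((-12 + (3/2)*21) + 63)/(151 + 53) = ((-12 + 63/2) + 63)/204 = (39/2 + 63)*(1/204) = (165/2)*(1/204) = 55/136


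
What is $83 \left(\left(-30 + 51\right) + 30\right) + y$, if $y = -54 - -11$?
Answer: $4190$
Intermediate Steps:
$y = -43$ ($y = -54 + 11 = -43$)
$83 \left(\left(-30 + 51\right) + 30\right) + y = 83 \left(\left(-30 + 51\right) + 30\right) - 43 = 83 \left(21 + 30\right) - 43 = 83 \cdot 51 - 43 = 4233 - 43 = 4190$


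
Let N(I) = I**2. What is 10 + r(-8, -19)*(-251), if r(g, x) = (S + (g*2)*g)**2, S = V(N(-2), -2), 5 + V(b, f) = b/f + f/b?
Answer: -14578291/4 ≈ -3.6446e+6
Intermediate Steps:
V(b, f) = -5 + b/f + f/b (V(b, f) = -5 + (b/f + f/b) = -5 + b/f + f/b)
S = -15/2 (S = -5 + (-2)**2/(-2) - 2/((-2)**2) = -5 + 4*(-1/2) - 2/4 = -5 - 2 - 2*1/4 = -5 - 2 - 1/2 = -15/2 ≈ -7.5000)
r(g, x) = (-15/2 + 2*g**2)**2 (r(g, x) = (-15/2 + (g*2)*g)**2 = (-15/2 + (2*g)*g)**2 = (-15/2 + 2*g**2)**2)
10 + r(-8, -19)*(-251) = 10 + ((-15 + 4*(-8)**2)**2/4)*(-251) = 10 + ((-15 + 4*64)**2/4)*(-251) = 10 + ((-15 + 256)**2/4)*(-251) = 10 + ((1/4)*241**2)*(-251) = 10 + ((1/4)*58081)*(-251) = 10 + (58081/4)*(-251) = 10 - 14578331/4 = -14578291/4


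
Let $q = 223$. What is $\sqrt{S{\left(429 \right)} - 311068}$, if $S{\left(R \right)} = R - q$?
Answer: $i \sqrt{310862} \approx 557.55 i$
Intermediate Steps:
$S{\left(R \right)} = -223 + R$ ($S{\left(R \right)} = R - 223 = -223 + R$)
$\sqrt{S{\left(429 \right)} - 311068} = \sqrt{\left(-223 + 429\right) - 311068} = \sqrt{206 - 311068} = \sqrt{-310862} = i \sqrt{310862}$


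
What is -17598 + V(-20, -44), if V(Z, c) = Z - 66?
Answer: -17684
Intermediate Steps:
V(Z, c) = -66 + Z
-17598 + V(-20, -44) = -17598 + (-66 - 20) = -17598 - 86 = -17684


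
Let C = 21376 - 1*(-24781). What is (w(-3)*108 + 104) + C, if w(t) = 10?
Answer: 47341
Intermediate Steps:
C = 46157 (C = 21376 + 24781 = 46157)
(w(-3)*108 + 104) + C = (10*108 + 104) + 46157 = (1080 + 104) + 46157 = 1184 + 46157 = 47341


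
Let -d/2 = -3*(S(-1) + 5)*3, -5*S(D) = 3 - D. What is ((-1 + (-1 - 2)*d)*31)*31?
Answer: -1094579/5 ≈ -2.1892e+5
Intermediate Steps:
S(D) = -⅗ + D/5 (S(D) = -(3 - D)/5 = -⅗ + D/5)
d = 378/5 (d = -2*(-3*((-⅗ + (⅕)*(-1)) + 5))*3 = -2*(-3*((-⅗ - ⅕) + 5))*3 = -2*(-3*(-⅘ + 5))*3 = -2*(-3*21/5)*3 = -(-126)*3/5 = -2*(-189/5) = 378/5 ≈ 75.600)
((-1 + (-1 - 2)*d)*31)*31 = ((-1 + (-1 - 2)*(378/5))*31)*31 = ((-1 - 3*378/5)*31)*31 = ((-1 - 1134/5)*31)*31 = -1139/5*31*31 = -35309/5*31 = -1094579/5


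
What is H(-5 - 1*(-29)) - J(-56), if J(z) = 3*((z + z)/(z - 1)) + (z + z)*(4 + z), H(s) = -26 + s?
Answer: -110806/19 ≈ -5831.9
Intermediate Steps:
J(z) = 2*z*(4 + z) + 6*z/(-1 + z) (J(z) = 3*((2*z)/(-1 + z)) + (2*z)*(4 + z) = 3*(2*z/(-1 + z)) + 2*z*(4 + z) = 6*z/(-1 + z) + 2*z*(4 + z) = 2*z*(4 + z) + 6*z/(-1 + z))
H(-5 - 1*(-29)) - J(-56) = (-26 + (-5 - 1*(-29))) - 2*(-56)*(-1 + (-56)**2 + 3*(-56))/(-1 - 56) = (-26 + (-5 + 29)) - 2*(-56)*(-1 + 3136 - 168)/(-57) = (-26 + 24) - 2*(-56)*(-1)*2967/57 = -2 - 1*110768/19 = -2 - 110768/19 = -110806/19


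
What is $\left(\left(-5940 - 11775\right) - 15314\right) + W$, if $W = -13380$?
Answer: $-46409$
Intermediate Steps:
$\left(\left(-5940 - 11775\right) - 15314\right) + W = \left(\left(-5940 - 11775\right) - 15314\right) - 13380 = \left(-17715 - 15314\right) - 13380 = -33029 - 13380 = -46409$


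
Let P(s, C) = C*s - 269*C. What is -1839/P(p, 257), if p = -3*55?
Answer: 1839/111538 ≈ 0.016488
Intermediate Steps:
p = -165
P(s, C) = -269*C + C*s
-1839/P(p, 257) = -1839*1/(257*(-269 - 165)) = -1839/(257*(-434)) = -1839/(-111538) = -1839*(-1/111538) = 1839/111538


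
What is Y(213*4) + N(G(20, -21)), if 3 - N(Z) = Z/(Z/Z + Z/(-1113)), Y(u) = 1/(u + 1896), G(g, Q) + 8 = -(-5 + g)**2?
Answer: 361866931/1849404 ≈ 195.67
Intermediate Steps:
G(g, Q) = -8 - (-5 + g)**2
Y(u) = 1/(1896 + u)
N(Z) = 3 - Z/(1 - Z/1113) (N(Z) = 3 - Z/(Z/Z + Z/(-1113)) = 3 - Z/(1 + Z*(-1/1113)) = 3 - Z/(1 - Z/1113))
Y(213*4) + N(G(20, -21)) = 1/(1896 + 213*4) + 9*(-371 + 124*(-8 - (-5 + 20)**2))/(-1113 + (-8 - (-5 + 20)**2)) = 1/(1896 + 852) + 9*(-371 + 124*(-8 - 1*15**2))/(-1113 + (-8 - 1*15**2)) = 1/2748 + 9*(-371 + 124*(-8 - 1*225))/(-1113 + (-8 - 1*225)) = 1/2748 + 9*(-371 + 124*(-8 - 225))/(-1113 + (-8 - 225)) = 1/2748 + 9*(-371 + 124*(-233))/(-1113 - 233) = 1/2748 + 9*(-371 - 28892)/(-1346) = 1/2748 + 9*(-1/1346)*(-29263) = 1/2748 + 263367/1346 = 361866931/1849404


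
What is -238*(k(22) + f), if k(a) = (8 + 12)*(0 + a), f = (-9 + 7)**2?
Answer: -105672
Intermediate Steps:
f = 4 (f = (-2)**2 = 4)
k(a) = 20*a
-238*(k(22) + f) = -238*(20*22 + 4) = -238*(440 + 4) = -238*444 = -105672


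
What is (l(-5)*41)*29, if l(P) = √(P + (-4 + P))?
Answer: 1189*I*√14 ≈ 4448.8*I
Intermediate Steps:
l(P) = √(-4 + 2*P)
(l(-5)*41)*29 = (√(-4 + 2*(-5))*41)*29 = (√(-4 - 10)*41)*29 = (√(-14)*41)*29 = ((I*√14)*41)*29 = (41*I*√14)*29 = 1189*I*√14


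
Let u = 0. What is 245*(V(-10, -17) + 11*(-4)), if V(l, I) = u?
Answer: -10780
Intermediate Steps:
V(l, I) = 0
245*(V(-10, -17) + 11*(-4)) = 245*(0 + 11*(-4)) = 245*(0 - 44) = 245*(-44) = -10780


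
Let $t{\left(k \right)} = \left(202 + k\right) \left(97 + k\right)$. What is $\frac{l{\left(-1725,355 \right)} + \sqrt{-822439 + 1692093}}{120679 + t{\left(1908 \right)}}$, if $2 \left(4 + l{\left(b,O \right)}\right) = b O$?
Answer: $- \frac{612383}{8702458} + \frac{\sqrt{869654}}{4351229} \approx -0.070155$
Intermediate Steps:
$l{\left(b,O \right)} = -4 + \frac{O b}{2}$ ($l{\left(b,O \right)} = -4 + \frac{b O}{2} = -4 + \frac{O b}{2}$)
$t{\left(k \right)} = \left(97 + k\right) \left(202 + k\right)$
$\frac{l{\left(-1725,355 \right)} + \sqrt{-822439 + 1692093}}{120679 + t{\left(1908 \right)}} = \frac{\left(-4 + \frac{1}{2} \cdot 355 \left(-1725\right)\right) + \sqrt{-822439 + 1692093}}{120679 + \left(19594 + 1908^{2} + 299 \cdot 1908\right)} = \frac{\left(-4 - \frac{612375}{2}\right) + \sqrt{869654}}{120679 + \left(19594 + 3640464 + 570492\right)} = \frac{- \frac{612383}{2} + \sqrt{869654}}{120679 + 4230550} = \frac{- \frac{612383}{2} + \sqrt{869654}}{4351229} = \left(- \frac{612383}{2} + \sqrt{869654}\right) \frac{1}{4351229} = - \frac{612383}{8702458} + \frac{\sqrt{869654}}{4351229}$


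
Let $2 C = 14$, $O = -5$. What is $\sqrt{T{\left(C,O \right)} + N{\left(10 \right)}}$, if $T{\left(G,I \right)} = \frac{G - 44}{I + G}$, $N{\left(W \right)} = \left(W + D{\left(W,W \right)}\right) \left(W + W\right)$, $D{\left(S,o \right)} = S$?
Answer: $\frac{\sqrt{1526}}{2} \approx 19.532$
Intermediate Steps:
$C = 7$ ($C = \frac{1}{2} \cdot 14 = 7$)
$N{\left(W \right)} = 4 W^{2}$ ($N{\left(W \right)} = \left(W + W\right) \left(W + W\right) = 2 W 2 W = 4 W^{2}$)
$T{\left(G,I \right)} = \frac{-44 + G}{G + I}$
$\sqrt{T{\left(C,O \right)} + N{\left(10 \right)}} = \sqrt{\frac{-44 + 7}{7 - 5} + 4 \cdot 10^{2}} = \sqrt{\frac{1}{2} \left(-37\right) + 4 \cdot 100} = \sqrt{\frac{1}{2} \left(-37\right) + 400} = \sqrt{- \frac{37}{2} + 400} = \sqrt{\frac{763}{2}} = \frac{\sqrt{1526}}{2}$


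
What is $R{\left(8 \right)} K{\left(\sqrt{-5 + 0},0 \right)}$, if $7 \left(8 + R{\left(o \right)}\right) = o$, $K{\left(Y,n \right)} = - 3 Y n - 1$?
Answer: $\frac{48}{7} \approx 6.8571$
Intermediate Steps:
$K{\left(Y,n \right)} = -1 - 3 Y n$ ($K{\left(Y,n \right)} = - 3 Y n - 1 = -1 - 3 Y n$)
$R{\left(o \right)} = -8 + \frac{o}{7}$
$R{\left(8 \right)} K{\left(\sqrt{-5 + 0},0 \right)} = \left(-8 + \frac{1}{7} \cdot 8\right) \left(-1 - 3 \sqrt{-5 + 0} \cdot 0\right) = \left(-8 + \frac{8}{7}\right) \left(-1 - 3 \sqrt{-5} \cdot 0\right) = - \frac{48 \left(-1 - 3 i \sqrt{5} \cdot 0\right)}{7} = - \frac{48 \left(-1 + 0\right)}{7} = \left(- \frac{48}{7}\right) \left(-1\right) = \frac{48}{7}$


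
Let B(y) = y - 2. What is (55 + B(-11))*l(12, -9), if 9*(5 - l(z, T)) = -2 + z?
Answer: 490/3 ≈ 163.33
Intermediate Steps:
B(y) = -2 + y
l(z, T) = 47/9 - z/9 (l(z, T) = 5 - (-2 + z)/9 = 5 + (2/9 - z/9) = 47/9 - z/9)
(55 + B(-11))*l(12, -9) = (55 + (-2 - 11))*(47/9 - ⅑*12) = (55 - 13)*(47/9 - 4/3) = 42*(35/9) = 490/3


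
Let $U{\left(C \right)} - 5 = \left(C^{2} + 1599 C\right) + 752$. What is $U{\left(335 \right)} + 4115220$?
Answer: $4763867$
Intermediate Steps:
$U{\left(C \right)} = 757 + C^{2} + 1599 C$ ($U{\left(C \right)} = 5 + \left(\left(C^{2} + 1599 C\right) + 752\right) = 5 + \left(752 + C^{2} + 1599 C\right) = 757 + C^{2} + 1599 C$)
$U{\left(335 \right)} + 4115220 = \left(757 + 335^{2} + 1599 \cdot 335\right) + 4115220 = \left(757 + 112225 + 535665\right) + 4115220 = 648647 + 4115220 = 4763867$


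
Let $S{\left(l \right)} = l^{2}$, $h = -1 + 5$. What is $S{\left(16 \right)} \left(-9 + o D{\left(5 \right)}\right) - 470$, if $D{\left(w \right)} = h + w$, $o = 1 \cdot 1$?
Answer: $-470$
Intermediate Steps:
$h = 4$
$o = 1$
$D{\left(w \right)} = 4 + w$
$S{\left(16 \right)} \left(-9 + o D{\left(5 \right)}\right) - 470 = 16^{2} \left(-9 + 1 \left(4 + 5\right)\right) - 470 = 256 \left(-9 + 1 \cdot 9\right) - 470 = 256 \left(-9 + 9\right) - 470 = 256 \cdot 0 - 470 = 0 - 470 = -470$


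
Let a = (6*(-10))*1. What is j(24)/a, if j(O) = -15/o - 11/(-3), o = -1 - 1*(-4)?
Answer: 1/45 ≈ 0.022222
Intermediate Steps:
o = 3 (o = -1 + 4 = 3)
j(O) = -4/3 (j(O) = -15/3 - 11/(-3) = -15*1/3 - 11*(-1/3) = -5 + 11/3 = -4/3)
a = -60 (a = -60*1 = -60)
j(24)/a = -4/3/(-60) = -4/3*(-1/60) = 1/45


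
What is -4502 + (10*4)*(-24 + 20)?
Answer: -4662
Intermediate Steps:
-4502 + (10*4)*(-24 + 20) = -4502 + 40*(-4) = -4502 - 160 = -4662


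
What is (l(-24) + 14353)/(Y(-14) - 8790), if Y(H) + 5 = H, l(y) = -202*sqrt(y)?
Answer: -14353/8809 + 404*I*sqrt(6)/8809 ≈ -1.6294 + 0.11234*I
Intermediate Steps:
Y(H) = -5 + H
(l(-24) + 14353)/(Y(-14) - 8790) = (-404*I*sqrt(6) + 14353)/((-5 - 14) - 8790) = (-404*I*sqrt(6) + 14353)/(-19 - 8790) = (-404*I*sqrt(6) + 14353)/(-8809) = (14353 - 404*I*sqrt(6))*(-1/8809) = -14353/8809 + 404*I*sqrt(6)/8809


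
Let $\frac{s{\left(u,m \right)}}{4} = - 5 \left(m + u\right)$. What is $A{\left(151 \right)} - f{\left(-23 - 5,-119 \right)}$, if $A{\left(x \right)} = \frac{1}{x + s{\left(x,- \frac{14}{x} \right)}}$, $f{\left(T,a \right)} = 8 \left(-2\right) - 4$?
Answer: $\frac{8658629}{432939} \approx 20.0$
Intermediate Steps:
$s{\left(u,m \right)} = - 20 m - 20 u$ ($s{\left(u,m \right)} = 4 \left(- 5 \left(m + u\right)\right) = 4 \left(- 5 m - 5 u\right) = - 20 m - 20 u$)
$f{\left(T,a \right)} = -20$ ($f{\left(T,a \right)} = -16 - 4 = -20$)
$A{\left(x \right)} = \frac{1}{- 19 x + \frac{280}{x}}$ ($A{\left(x \right)} = \frac{1}{x - \left(20 x + 20 \left(-14\right) \frac{1}{x}\right)} = \frac{1}{x - \left(- \frac{280}{x} + 20 x\right)} = \frac{1}{- 19 x + \frac{280}{x}}$)
$A{\left(151 \right)} - f{\left(-23 - 5,-119 \right)} = \left(-1\right) 151 \frac{1}{-280 + 19 \cdot 151^{2}} - -20 = \left(-1\right) 151 \frac{1}{-280 + 19 \cdot 22801} + 20 = \left(-1\right) 151 \frac{1}{-280 + 433219} + 20 = \left(-1\right) 151 \cdot \frac{1}{432939} + 20 = - \frac{151}{432939} + 20 = \frac{8658629}{432939}$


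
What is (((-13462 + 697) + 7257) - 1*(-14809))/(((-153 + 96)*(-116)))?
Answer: 9301/6612 ≈ 1.4067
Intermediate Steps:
(((-13462 + 697) + 7257) - 1*(-14809))/(((-153 + 96)*(-116))) = ((-12765 + 7257) + 14809)/((-57*(-116))) = (-5508 + 14809)/6612 = 9301*(1/6612) = 9301/6612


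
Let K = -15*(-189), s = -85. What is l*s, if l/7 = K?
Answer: -1686825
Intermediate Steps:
K = 2835
l = 19845 (l = 7*2835 = 19845)
l*s = 19845*(-85) = -1686825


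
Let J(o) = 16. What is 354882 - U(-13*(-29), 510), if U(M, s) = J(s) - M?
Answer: 355243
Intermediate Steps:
U(M, s) = 16 - M
354882 - U(-13*(-29), 510) = 354882 - (16 - (-13)*(-29)) = 354882 - (16 - 1*377) = 354882 - (16 - 377) = 354882 - 1*(-361) = 354882 + 361 = 355243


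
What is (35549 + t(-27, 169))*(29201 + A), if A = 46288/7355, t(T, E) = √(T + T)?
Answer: 7636623489007/7355 + 644458929*I*√6/7355 ≈ 1.0383e+9 + 2.1463e+5*I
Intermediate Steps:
t(T, E) = √2*√T (t(T, E) = √(2*T) = √2*√T)
A = 46288/7355 (A = 46288*(1/7355) = 46288/7355 ≈ 6.2934)
(35549 + t(-27, 169))*(29201 + A) = (35549 + √2*√(-27))*(29201 + 46288/7355) = (35549 + √2*(3*I*√3))*(214819643/7355) = (35549 + 3*I*√6)*(214819643/7355) = 7636623489007/7355 + 644458929*I*√6/7355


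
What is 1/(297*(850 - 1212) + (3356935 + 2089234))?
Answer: 1/5338655 ≈ 1.8731e-7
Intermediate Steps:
1/(297*(850 - 1212) + (3356935 + 2089234)) = 1/(297*(-362) + 5446169) = 1/(-107514 + 5446169) = 1/5338655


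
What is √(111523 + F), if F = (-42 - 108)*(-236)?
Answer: √146923 ≈ 383.31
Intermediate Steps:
F = 35400 (F = -150*(-236) = 35400)
√(111523 + F) = √(111523 + 35400) = √146923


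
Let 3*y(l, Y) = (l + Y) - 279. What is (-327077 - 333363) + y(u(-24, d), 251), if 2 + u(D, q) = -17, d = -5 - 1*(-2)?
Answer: -1981367/3 ≈ -6.6046e+5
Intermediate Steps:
d = -3 (d = -5 + 2 = -3)
u(D, q) = -19 (u(D, q) = -2 - 17 = -19)
y(l, Y) = -93 + Y/3 + l/3 (y(l, Y) = ((l + Y) - 279)/3 = ((Y + l) - 279)/3 = (-279 + Y + l)/3 = -93 + Y/3 + l/3)
(-327077 - 333363) + y(u(-24, d), 251) = (-327077 - 333363) + (-93 + (⅓)*251 + (⅓)*(-19)) = -660440 + (-93 + 251/3 - 19/3) = -660440 - 47/3 = -1981367/3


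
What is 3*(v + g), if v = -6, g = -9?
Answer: -45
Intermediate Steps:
3*(v + g) = 3*(-6 - 9) = 3*(-15) = -45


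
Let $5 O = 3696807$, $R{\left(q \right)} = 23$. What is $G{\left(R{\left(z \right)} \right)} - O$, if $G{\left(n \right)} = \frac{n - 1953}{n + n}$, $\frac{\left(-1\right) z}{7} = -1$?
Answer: $- \frac{85031386}{115} \approx -7.394 \cdot 10^{5}$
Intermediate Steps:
$z = 7$ ($z = \left(-7\right) \left(-1\right) = 7$)
$O = \frac{3696807}{5}$ ($O = \frac{1}{5} \cdot 3696807 = \frac{3696807}{5} \approx 7.3936 \cdot 10^{5}$)
$G{\left(n \right)} = \frac{-1953 + n}{2 n}$
$G{\left(R{\left(z \right)} \right)} - O = \frac{-1953 + 23}{2 \cdot 23} - \frac{3696807}{5} = \frac{1}{2} \cdot \frac{1}{23} \left(-1930\right) - \frac{3696807}{5} = - \frac{965}{23} - \frac{3696807}{5} = - \frac{85031386}{115}$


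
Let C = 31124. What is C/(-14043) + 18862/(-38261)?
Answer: -46958530/17332233 ≈ -2.7093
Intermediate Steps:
C/(-14043) + 18862/(-38261) = 31124/(-14043) + 18862/(-38261) = 31124*(-1/14043) + 18862*(-1/38261) = -1004/453 - 18862/38261 = -46958530/17332233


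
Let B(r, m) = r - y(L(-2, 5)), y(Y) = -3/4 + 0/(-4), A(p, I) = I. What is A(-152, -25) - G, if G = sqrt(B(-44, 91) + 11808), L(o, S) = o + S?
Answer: -25 - sqrt(47059)/2 ≈ -133.47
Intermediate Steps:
L(o, S) = S + o
y(Y) = -3/4 (y(Y) = -3*1/4 + 0*(-1/4) = -3/4 + 0 = -3/4)
B(r, m) = 3/4 + r (B(r, m) = r - 1*(-3/4) = r + 3/4 = 3/4 + r)
G = sqrt(47059)/2 (G = sqrt((3/4 - 44) + 11808) = sqrt(-173/4 + 11808) = sqrt(47059/4) = sqrt(47059)/2 ≈ 108.47)
A(-152, -25) - G = -25 - sqrt(47059)/2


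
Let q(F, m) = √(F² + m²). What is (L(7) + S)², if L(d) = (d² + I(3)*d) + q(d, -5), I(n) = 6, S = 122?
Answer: (213 + √74)² ≈ 49108.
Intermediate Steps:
L(d) = d² + √(25 + d²) + 6*d (L(d) = (d² + 6*d) + √(d² + (-5)²) = (d² + 6*d) + √(d² + 25) = (d² + 6*d) + √(25 + d²) = d² + √(25 + d²) + 6*d)
(L(7) + S)² = ((7² + √(25 + 7²) + 6*7) + 122)² = ((49 + √(25 + 49) + 42) + 122)² = ((49 + √74 + 42) + 122)² = ((91 + √74) + 122)² = (213 + √74)²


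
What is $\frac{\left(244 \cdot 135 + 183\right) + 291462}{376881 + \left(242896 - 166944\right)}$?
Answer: $\frac{324585}{452833} \approx 0.71679$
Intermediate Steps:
$\frac{\left(244 \cdot 135 + 183\right) + 291462}{376881 + \left(242896 - 166944\right)} = \frac{\left(32940 + 183\right) + 291462}{376881 + \left(242896 - 166944\right)} = \frac{33123 + 291462}{376881 + 75952} = \frac{324585}{452833}$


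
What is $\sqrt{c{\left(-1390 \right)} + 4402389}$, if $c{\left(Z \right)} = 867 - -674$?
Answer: $\sqrt{4403930} \approx 2098.6$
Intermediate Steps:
$c{\left(Z \right)} = 1541$ ($c{\left(Z \right)} = 867 + 674 = 1541$)
$\sqrt{c{\left(-1390 \right)} + 4402389} = \sqrt{1541 + 4402389} = \sqrt{4403930}$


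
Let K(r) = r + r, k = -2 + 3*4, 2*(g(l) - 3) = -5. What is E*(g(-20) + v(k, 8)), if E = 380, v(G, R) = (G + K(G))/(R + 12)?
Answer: 760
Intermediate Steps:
g(l) = ½ (g(l) = 3 + (½)*(-5) = 3 - 5/2 = ½)
k = 10 (k = -2 + 12 = 10)
K(r) = 2*r
v(G, R) = 3*G/(12 + R) (v(G, R) = (G + 2*G)/(R + 12) = (3*G)/(12 + R) = 3*G/(12 + R))
E*(g(-20) + v(k, 8)) = 380*(½ + 3*10/(12 + 8)) = 380*(½ + 3*10/20) = 380*(½ + 3*10*(1/20)) = 380*(½ + 3/2) = 380*2 = 760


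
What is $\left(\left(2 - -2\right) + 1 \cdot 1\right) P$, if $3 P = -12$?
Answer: $-20$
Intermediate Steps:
$P = -4$ ($P = \frac{1}{3} \left(-12\right) = -4$)
$\left(\left(2 - -2\right) + 1 \cdot 1\right) P = \left(\left(2 - -2\right) + 1 \cdot 1\right) \left(-4\right) = \left(\left(2 + 2\right) + 1\right) \left(-4\right) = \left(4 + 1\right) \left(-4\right) = 5 \left(-4\right) = -20$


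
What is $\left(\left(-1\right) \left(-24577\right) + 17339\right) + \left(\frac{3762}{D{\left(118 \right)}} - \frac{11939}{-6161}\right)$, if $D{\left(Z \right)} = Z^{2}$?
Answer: $\frac{1797992750071}{42892882} \approx 41918.0$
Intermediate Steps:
$\left(\left(-1\right) \left(-24577\right) + 17339\right) + \left(\frac{3762}{D{\left(118 \right)}} - \frac{11939}{-6161}\right) = \left(\left(-1\right) \left(-24577\right) + 17339\right) + \left(\frac{3762}{118^{2}} - \frac{11939}{-6161}\right) = \left(24577 + 17339\right) + \left(\frac{3762}{13924} - - \frac{11939}{6161}\right) = 41916 + \left(3762 \cdot \frac{1}{13924} + \frac{11939}{6161}\right) = 41916 + \left(\frac{1881}{6962} + \frac{11939}{6161}\right) = 41916 + \frac{94708159}{42892882} = \frac{1797992750071}{42892882}$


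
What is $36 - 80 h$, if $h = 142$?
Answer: $-11324$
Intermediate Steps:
$36 - 80 h = 36 - 11360 = -11324$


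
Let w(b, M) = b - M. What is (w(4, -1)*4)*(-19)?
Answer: -380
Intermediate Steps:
(w(4, -1)*4)*(-19) = ((4 - 1*(-1))*4)*(-19) = ((4 + 1)*4)*(-19) = (5*4)*(-19) = 20*(-19) = -380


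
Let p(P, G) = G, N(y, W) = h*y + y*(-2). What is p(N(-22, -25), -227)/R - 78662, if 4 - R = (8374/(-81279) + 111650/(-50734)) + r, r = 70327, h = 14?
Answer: -11405007869974515761/144987520505506 ≈ -78662.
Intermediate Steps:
N(y, W) = 12*y (N(y, W) = 14*y + y*(-2) = 14*y - 2*y = 12*y)
R = -144987520505506/2061804393 (R = 4 - ((8374/(-81279) + 111650/(-50734)) + 70327) = 4 - ((8374*(-1/81279) + 111650*(-1/50734)) + 70327) = 4 - ((-8374/81279 - 55825/25367) + 70327) = 4 - (-4749823433/2061804393 + 70327) = 4 - 1*144995767723078/2061804393 = 4 - 144995767723078/2061804393 = -144987520505506/2061804393 ≈ -70321.)
p(N(-22, -25), -227)/R - 78662 = -227/(-144987520505506/2061804393) - 78662 = -227*(-2061804393/144987520505506) - 78662 = 468029597211/144987520505506 - 78662 = -11405007869974515761/144987520505506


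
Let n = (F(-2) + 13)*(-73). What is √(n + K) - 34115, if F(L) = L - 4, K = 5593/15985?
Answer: -34115 + I*√130481430870/15985 ≈ -34115.0 + 22.598*I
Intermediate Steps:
K = 5593/15985 (K = 5593*(1/15985) = 5593/15985 ≈ 0.34989)
F(L) = -4 + L
n = -511 (n = ((-4 - 2) + 13)*(-73) = (-6 + 13)*(-73) = 7*(-73) = -511)
√(n + K) - 34115 = √(-511 + 5593/15985) - 34115 = √(-8162742/15985) - 34115 = I*√130481430870/15985 - 34115 = -34115 + I*√130481430870/15985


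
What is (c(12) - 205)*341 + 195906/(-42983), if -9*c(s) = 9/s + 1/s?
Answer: -162339102149/2321082 ≈ -69941.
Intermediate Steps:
c(s) = -10/(9*s) (c(s) = -(9/s + 1/s)/9 = -10/(9*s))
(c(12) - 205)*341 + 195906/(-42983) = (-10/9/12 - 205)*341 + 195906/(-42983) = (-10/9*1/12 - 205)*341 + 195906*(-1/42983) = (-5/54 - 205)*341 - 195906/42983 = -11075/54*341 - 195906/42983 = -3776575/54 - 195906/42983 = -162339102149/2321082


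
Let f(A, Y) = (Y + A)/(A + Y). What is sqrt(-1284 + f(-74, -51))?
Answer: I*sqrt(1283) ≈ 35.819*I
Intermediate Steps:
f(A, Y) = 1 (f(A, Y) = (A + Y)/(A + Y) = 1)
sqrt(-1284 + f(-74, -51)) = sqrt(-1284 + 1) = sqrt(-1283) = I*sqrt(1283)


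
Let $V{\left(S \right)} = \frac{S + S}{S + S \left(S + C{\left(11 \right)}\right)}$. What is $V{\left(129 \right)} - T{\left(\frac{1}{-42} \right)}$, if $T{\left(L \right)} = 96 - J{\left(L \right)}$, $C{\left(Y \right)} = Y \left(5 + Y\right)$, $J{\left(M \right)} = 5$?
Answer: $- \frac{13922}{153} \approx -90.993$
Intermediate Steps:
$T{\left(L \right)} = 91$ ($T{\left(L \right)} = 96 - 5 = 91$)
$V{\left(S \right)} = \frac{2 S}{S + S \left(176 + S\right)}$ ($V{\left(S \right)} = \frac{S + S}{S + S \left(S + 11 \left(5 + 11\right)\right)} = \frac{2 S}{S + S \left(S + 11 \cdot 16\right)} = \frac{2 S}{S + S \left(S + 176\right)} = \frac{2 S}{S + S \left(176 + S\right)}$)
$V{\left(129 \right)} - T{\left(\frac{1}{-42} \right)} = \frac{2}{177 + 129} - 91 = \frac{2}{306} - 91 = 2 \cdot \frac{1}{306} - 91 = \frac{1}{153} - 91 = - \frac{13922}{153}$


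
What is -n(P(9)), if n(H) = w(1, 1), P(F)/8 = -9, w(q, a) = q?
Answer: -1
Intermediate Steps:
P(F) = -72 (P(F) = 8*(-9) = -72)
n(H) = 1
-n(P(9)) = -1*1 = -1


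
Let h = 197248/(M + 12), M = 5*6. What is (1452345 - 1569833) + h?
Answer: -2368624/21 ≈ -1.1279e+5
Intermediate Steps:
M = 30
h = 98624/21 (h = 197248/(30 + 12) = 197248/42 = (1/42)*197248 = 98624/21 ≈ 4696.4)
(1452345 - 1569833) + h = (1452345 - 1569833) + 98624/21 = -117488 + 98624/21 = -2368624/21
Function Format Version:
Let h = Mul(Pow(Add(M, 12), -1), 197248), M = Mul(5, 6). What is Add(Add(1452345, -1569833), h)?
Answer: Rational(-2368624, 21) ≈ -1.1279e+5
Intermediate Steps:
M = 30
h = Rational(98624, 21) (h = Mul(Pow(Add(30, 12), -1), 197248) = Mul(Pow(42, -1), 197248) = Mul(Rational(1, 42), 197248) = Rational(98624, 21) ≈ 4696.4)
Add(Add(1452345, -1569833), h) = Add(Add(1452345, -1569833), Rational(98624, 21)) = Add(-117488, Rational(98624, 21)) = Rational(-2368624, 21)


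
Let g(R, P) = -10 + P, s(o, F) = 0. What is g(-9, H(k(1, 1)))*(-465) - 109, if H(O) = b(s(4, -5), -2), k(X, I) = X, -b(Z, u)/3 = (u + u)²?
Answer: 26861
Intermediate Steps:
b(Z, u) = -12*u² (b(Z, u) = -3*(u + u)² = -3*4*u² = -12*u²)
H(O) = -48 (H(O) = -12*(-2)² = -12*4 = -48)
g(-9, H(k(1, 1)))*(-465) - 109 = (-10 - 48)*(-465) - 109 = -58*(-465) - 109 = 26970 - 109 = 26861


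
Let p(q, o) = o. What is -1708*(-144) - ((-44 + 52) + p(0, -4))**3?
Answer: 245888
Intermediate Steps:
-1708*(-144) - ((-44 + 52) + p(0, -4))**3 = -1708*(-144) - ((-44 + 52) - 4)**3 = 245952 - (8 - 4)**3 = 245952 - 1*4**3 = 245952 - 1*64 = 245952 - 64 = 245888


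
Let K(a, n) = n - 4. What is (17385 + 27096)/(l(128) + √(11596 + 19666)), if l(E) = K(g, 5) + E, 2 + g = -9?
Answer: -5738049/14621 + 311367*√638/14621 ≈ 145.45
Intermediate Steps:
g = -11 (g = -2 - 9 = -11)
K(a, n) = -4 + n
l(E) = 1 + E (l(E) = (-4 + 5) + E = 1 + E)
(17385 + 27096)/(l(128) + √(11596 + 19666)) = (17385 + 27096)/((1 + 128) + √(11596 + 19666)) = 44481/(129 + √31262) = 44481/(129 + 7*√638)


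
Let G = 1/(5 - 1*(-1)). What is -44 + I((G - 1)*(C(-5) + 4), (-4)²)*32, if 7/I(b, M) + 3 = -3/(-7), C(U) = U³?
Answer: -1180/9 ≈ -131.11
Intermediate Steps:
G = ⅙ (G = 1/(5 + 1) = 1/6 = ⅙ ≈ 0.16667)
I(b, M) = -49/18 (I(b, M) = 7/(-3 - 3/(-7)) = 7/(-3 - 3*(-⅐)) = 7/(-3 + 3/7) = 7/(-18/7) = 7*(-7/18) = -49/18)
-44 + I((G - 1)*(C(-5) + 4), (-4)²)*32 = -44 - 49/18*32 = -44 - 784/9 = -1180/9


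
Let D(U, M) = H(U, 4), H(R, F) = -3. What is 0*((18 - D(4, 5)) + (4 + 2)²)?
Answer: 0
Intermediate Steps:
D(U, M) = -3
0*((18 - D(4, 5)) + (4 + 2)²) = 0*((18 - 1*(-3)) + (4 + 2)²) = 0*((18 + 3) + 6²) = 0*(21 + 36) = 0*57 = 0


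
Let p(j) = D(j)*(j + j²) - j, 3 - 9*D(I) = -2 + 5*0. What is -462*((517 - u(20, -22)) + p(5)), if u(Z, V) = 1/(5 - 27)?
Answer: -244265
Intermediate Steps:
D(I) = 5/9 (D(I) = ⅓ - (-2 + 5*0)/9 = ⅓ - (-2 + 0)/9 = ⅓ - ⅑*(-2) = ⅓ + 2/9 = 5/9)
u(Z, V) = -1/22 (u(Z, V) = 1/(-22) = -1/22)
p(j) = -4*j/9 + 5*j²/9 (p(j) = 5*(j + j²)/9 - j = (5*j/9 + 5*j²/9) - j = -4*j/9 + 5*j²/9)
-462*((517 - u(20, -22)) + p(5)) = -462*((517 - 1*(-1/22)) + (⅑)*5*(-4 + 5*5)) = -462*((517 + 1/22) + (⅑)*5*(-4 + 25)) = -462*(11375/22 + (⅑)*5*21) = -462*(11375/22 + 35/3) = -462*34895/66 = -244265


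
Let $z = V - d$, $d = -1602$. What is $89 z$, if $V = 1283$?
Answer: $256765$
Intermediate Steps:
$z = 2885$ ($z = 1283 - -1602 = 1283 + 1602 = 2885$)
$89 z = 89 \cdot 2885 = 256765$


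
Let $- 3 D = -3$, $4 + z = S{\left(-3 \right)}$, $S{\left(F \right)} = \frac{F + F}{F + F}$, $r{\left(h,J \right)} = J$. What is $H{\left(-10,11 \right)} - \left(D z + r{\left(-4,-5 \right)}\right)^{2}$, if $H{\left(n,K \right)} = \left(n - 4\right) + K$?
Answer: $-67$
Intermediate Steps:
$S{\left(F \right)} = 1$ ($S{\left(F \right)} = \frac{2 F}{2 F} = 2 F \frac{1}{2 F} = 1$)
$z = -3$ ($z = -4 + 1 = -3$)
$D = 1$ ($D = \left(- \frac{1}{3}\right) \left(-3\right) = 1$)
$H{\left(n,K \right)} = -4 + K + n$ ($H{\left(n,K \right)} = \left(-4 + n\right) + K = -4 + K + n$)
$H{\left(-10,11 \right)} - \left(D z + r{\left(-4,-5 \right)}\right)^{2} = \left(-4 + 11 - 10\right) - \left(1 \left(-3\right) - 5\right)^{2} = -3 - \left(-3 - 5\right)^{2} = -3 - \left(-8\right)^{2} = -3 - 64 = -67$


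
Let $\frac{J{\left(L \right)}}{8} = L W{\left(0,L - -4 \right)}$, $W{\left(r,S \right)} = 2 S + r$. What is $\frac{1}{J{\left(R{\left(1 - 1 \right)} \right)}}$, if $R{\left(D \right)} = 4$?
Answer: $\frac{1}{512} \approx 0.0019531$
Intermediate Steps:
$W{\left(r,S \right)} = r + 2 S$
$J{\left(L \right)} = 8 L \left(8 + 2 L\right)$ ($J{\left(L \right)} = 8 L \left(0 + 2 \left(L - -4\right)\right) = 8 L \left(0 + 2 \left(L + 4\right)\right) = 8 L \left(0 + 2 \left(4 + L\right)\right) = 8 L \left(0 + \left(8 + 2 L\right)\right) = 8 L \left(8 + 2 L\right)$)
$\frac{1}{J{\left(R{\left(1 - 1 \right)} \right)}} = \frac{1}{16 \cdot 4 \left(4 + 4\right)} = \frac{1}{16 \cdot 4 \cdot 8} = \frac{1}{512}$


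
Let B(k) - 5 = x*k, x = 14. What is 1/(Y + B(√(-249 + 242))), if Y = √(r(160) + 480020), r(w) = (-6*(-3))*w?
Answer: 1/(5 + 10*√4829 + 14*I*√7) ≈ 0.0014248 - 7.5401e-5*I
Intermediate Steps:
r(w) = 18*w
Y = 10*√4829 (Y = √(18*160 + 480020) = √(2880 + 480020) = √482900 = 10*√4829 ≈ 694.91)
B(k) = 5 + 14*k
1/(Y + B(√(-249 + 242))) = 1/(10*√4829 + (5 + 14*√(-249 + 242))) = 1/(10*√4829 + (5 + 14*√(-7))) = 1/(10*√4829 + (5 + 14*(I*√7))) = 1/(10*√4829 + (5 + 14*I*√7)) = 1/(5 + 10*√4829 + 14*I*√7)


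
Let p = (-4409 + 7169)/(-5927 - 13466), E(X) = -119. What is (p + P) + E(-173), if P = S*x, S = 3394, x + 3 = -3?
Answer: -397229579/19393 ≈ -20483.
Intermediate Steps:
x = -6 (x = -3 - 3 = -6)
p = -2760/19393 (p = 2760/(-19393) = 2760*(-1/19393) = -2760/19393 ≈ -0.14232)
P = -20364 (P = 3394*(-6) = -20364)
(p + P) + E(-173) = (-2760/19393 - 20364) - 119 = -394921812/19393 - 119 = -397229579/19393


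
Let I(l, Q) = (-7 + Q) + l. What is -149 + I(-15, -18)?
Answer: -189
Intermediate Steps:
I(l, Q) = -7 + Q + l
-149 + I(-15, -18) = -149 + (-7 - 18 - 15) = -149 - 40 = -189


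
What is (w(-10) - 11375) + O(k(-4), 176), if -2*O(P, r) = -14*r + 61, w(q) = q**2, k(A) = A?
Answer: -20147/2 ≈ -10074.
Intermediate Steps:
O(P, r) = -61/2 + 7*r (O(P, r) = -(-14*r + 61)/2 = -(61 - 14*r)/2 = -61/2 + 7*r)
(w(-10) - 11375) + O(k(-4), 176) = ((-10)**2 - 11375) + (-61/2 + 7*176) = (100 - 11375) + (-61/2 + 1232) = -11275 + 2403/2 = -20147/2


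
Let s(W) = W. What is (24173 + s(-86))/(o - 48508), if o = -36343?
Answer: -24087/84851 ≈ -0.28387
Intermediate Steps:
(24173 + s(-86))/(o - 48508) = (24173 - 86)/(-36343 - 48508) = 24087/(-84851) = 24087*(-1/84851) = -24087/84851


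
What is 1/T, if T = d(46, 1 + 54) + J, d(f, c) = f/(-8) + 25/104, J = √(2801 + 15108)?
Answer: 59592/193375415 + 10816*√17909/193375415 ≈ 0.0077933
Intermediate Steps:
J = √17909 ≈ 133.82
d(f, c) = 25/104 - f/8 (d(f, c) = f*(-⅛) + 25*(1/104) = -f/8 + 25/104 = 25/104 - f/8)
T = -573/104 + √17909 (T = (25/104 - ⅛*46) + √17909 = (25/104 - 23/4) + √17909 = -573/104 + √17909 ≈ 128.31)
1/T = 1/(-573/104 + √17909)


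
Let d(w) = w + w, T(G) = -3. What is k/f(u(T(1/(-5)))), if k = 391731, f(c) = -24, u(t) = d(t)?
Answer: -130577/8 ≈ -16322.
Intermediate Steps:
d(w) = 2*w
u(t) = 2*t
k/f(u(T(1/(-5)))) = 391731/(-24) = 391731*(-1/24) = -130577/8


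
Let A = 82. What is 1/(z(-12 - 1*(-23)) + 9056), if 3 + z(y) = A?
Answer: 1/9135 ≈ 0.00010947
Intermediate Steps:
z(y) = 79 (z(y) = -3 + 82 = 79)
1/(z(-12 - 1*(-23)) + 9056) = 1/(79 + 9056) = 1/9135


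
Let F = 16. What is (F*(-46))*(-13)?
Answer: 9568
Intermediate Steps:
(F*(-46))*(-13) = (16*(-46))*(-13) = -736*(-13) = 9568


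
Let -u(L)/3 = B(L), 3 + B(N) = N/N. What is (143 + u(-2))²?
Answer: 22201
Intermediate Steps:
B(N) = -2 (B(N) = -3 + N/N = -3 + 1 = -2)
u(L) = 6 (u(L) = -3*(-2) = 6)
(143 + u(-2))² = (143 + 6)² = 149² = 22201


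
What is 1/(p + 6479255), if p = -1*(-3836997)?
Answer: 1/10316252 ≈ 9.6934e-8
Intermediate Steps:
p = 3836997
1/(p + 6479255) = 1/(3836997 + 6479255) = 1/10316252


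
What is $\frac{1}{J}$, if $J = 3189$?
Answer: $\frac{1}{3189} \approx 0.00031358$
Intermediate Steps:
$\frac{1}{J} = \frac{1}{3189}$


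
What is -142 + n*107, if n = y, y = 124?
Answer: 13126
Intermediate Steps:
n = 124
-142 + n*107 = -142 + 124*107 = -142 + 13268 = 13126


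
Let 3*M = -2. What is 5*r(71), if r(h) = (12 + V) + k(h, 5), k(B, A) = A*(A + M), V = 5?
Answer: 580/3 ≈ 193.33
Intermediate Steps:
M = -⅔ (M = (⅓)*(-2) = -⅔ ≈ -0.66667)
k(B, A) = A*(-⅔ + A) (k(B, A) = A*(A - ⅔) = A*(-⅔ + A))
r(h) = 116/3 (r(h) = (12 + 5) + (⅓)*5*(-2 + 3*5) = 17 + (⅓)*5*(-2 + 15) = 17 + (⅓)*5*13 = 17 + 65/3 = 116/3)
5*r(71) = 5*(116/3) = 580/3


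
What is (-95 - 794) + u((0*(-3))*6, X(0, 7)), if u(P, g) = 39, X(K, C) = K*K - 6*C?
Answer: -850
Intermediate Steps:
X(K, C) = K² - 6*C
(-95 - 794) + u((0*(-3))*6, X(0, 7)) = (-95 - 794) + 39 = -889 + 39 = -850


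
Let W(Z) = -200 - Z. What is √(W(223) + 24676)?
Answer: √24253 ≈ 155.73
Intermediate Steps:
√(W(223) + 24676) = √((-200 - 1*223) + 24676) = √((-200 - 223) + 24676) = √(-423 + 24676) = √24253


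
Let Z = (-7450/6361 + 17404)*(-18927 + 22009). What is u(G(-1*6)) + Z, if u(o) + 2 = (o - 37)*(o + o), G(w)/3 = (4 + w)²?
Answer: 341171702986/6361 ≈ 5.3635e+7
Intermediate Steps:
G(w) = 3*(4 + w)²
u(o) = -2 + 2*o*(-37 + o) (u(o) = -2 + (o - 37)*(o + o) = -2 + (-37 + o)*(2*o) = -2 + 2*o*(-37 + o))
Z = 341175532308/6361 (Z = (-7450*1/6361 + 17404)*3082 = (-7450/6361 + 17404)*3082 = (110699394/6361)*3082 = 341175532308/6361 ≈ 5.3636e+7)
u(G(-1*6)) + Z = (-2 - 222*(4 - 1*6)² + 2*(3*(4 - 1*6)²)²) + 341175532308/6361 = (-2 - 222*(4 - 6)² + 2*(3*(4 - 6)²)²) + 341175532308/6361 = (-2 - 222*(-2)² + 2*(3*(-2)²)²) + 341175532308/6361 = (-2 - 222*4 + 2*(3*4)²) + 341175532308/6361 = (-2 - 74*12 + 2*12²) + 341175532308/6361 = (-2 - 888 + 2*144) + 341175532308/6361 = (-2 - 888 + 288) + 341175532308/6361 = -602 + 341175532308/6361 = 341171702986/6361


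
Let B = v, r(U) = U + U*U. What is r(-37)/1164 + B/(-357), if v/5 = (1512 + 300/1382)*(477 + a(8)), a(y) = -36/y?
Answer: -11401625658/1139459 ≈ -10006.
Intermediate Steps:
v = 2468675475/691 (v = 5*((1512 + 300/1382)*(477 - 36/8)) = 5*((1512 + 300*(1/1382))*(477 - 36*⅛)) = 5*((1512 + 150/691)*(477 - 9/2)) = 5*((1044942/691)*(945/2)) = 5*(493735095/691) = 2468675475/691 ≈ 3.5726e+6)
r(U) = U + U²
B = 2468675475/691 ≈ 3.5726e+6
r(-37)/1164 + B/(-357) = -37*(1 - 37)/1164 + (2468675475/691)/(-357) = -37*(-36)*(1/1164) + (2468675475/691)*(-1/357) = 1332*(1/1164) - 117555975/11747 = 111/97 - 117555975/11747 = -11401625658/1139459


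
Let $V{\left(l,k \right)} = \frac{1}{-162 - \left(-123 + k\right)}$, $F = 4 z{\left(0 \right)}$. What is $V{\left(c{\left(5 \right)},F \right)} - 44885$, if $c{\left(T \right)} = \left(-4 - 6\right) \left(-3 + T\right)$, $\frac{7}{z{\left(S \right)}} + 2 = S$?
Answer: $- \frac{1122126}{25} \approx -44885.0$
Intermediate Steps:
$z{\left(S \right)} = \frac{7}{-2 + S}$
$c{\left(T \right)} = 30 - 10 T$ ($c{\left(T \right)} = - 10 \left(-3 + T\right) = 30 - 10 T$)
$F = -14$ ($F = 4 \frac{7}{-2 + 0} = 4 \frac{7}{-2} = 4 \cdot 7 \left(- \frac{1}{2}\right) = 4 \left(- \frac{7}{2}\right) = -14$)
$V{\left(l,k \right)} = \frac{1}{-39 - k}$
$V{\left(c{\left(5 \right)},F \right)} - 44885 = - \frac{1}{39 - 14} - 44885 = - \frac{1}{25} - 44885 = - \frac{1122126}{25}$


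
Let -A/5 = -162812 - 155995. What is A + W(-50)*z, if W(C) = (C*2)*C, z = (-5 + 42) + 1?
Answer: 1784035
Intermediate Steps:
z = 38 (z = 37 + 1 = 38)
W(C) = 2*C² (W(C) = (2*C)*C = 2*C²)
A = 1594035 (A = -5*(-162812 - 155995) = -5*(-318807) = 1594035)
A + W(-50)*z = 1594035 + (2*(-50)²)*38 = 1594035 + (2*2500)*38 = 1594035 + 5000*38 = 1594035 + 190000 = 1784035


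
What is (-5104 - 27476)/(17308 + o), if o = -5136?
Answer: -8145/3043 ≈ -2.6766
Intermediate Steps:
(-5104 - 27476)/(17308 + o) = (-5104 - 27476)/(17308 - 5136) = -32580/12172 = -32580*1/12172 = -8145/3043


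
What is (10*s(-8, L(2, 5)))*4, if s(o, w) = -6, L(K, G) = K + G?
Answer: -240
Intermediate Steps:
L(K, G) = G + K
(10*s(-8, L(2, 5)))*4 = (10*(-6))*4 = -60*4 = -240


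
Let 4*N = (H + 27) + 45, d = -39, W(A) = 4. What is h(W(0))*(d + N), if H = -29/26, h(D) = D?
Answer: -2213/26 ≈ -85.115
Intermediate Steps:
H = -29/26 (H = -29*1/26 = -29/26 ≈ -1.1154)
N = 1843/104 (N = ((-29/26 + 27) + 45)/4 = (673/26 + 45)/4 = (¼)*(1843/26) = 1843/104 ≈ 17.721)
h(W(0))*(d + N) = 4*(-39 + 1843/104) = 4*(-2213/104) = -2213/26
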